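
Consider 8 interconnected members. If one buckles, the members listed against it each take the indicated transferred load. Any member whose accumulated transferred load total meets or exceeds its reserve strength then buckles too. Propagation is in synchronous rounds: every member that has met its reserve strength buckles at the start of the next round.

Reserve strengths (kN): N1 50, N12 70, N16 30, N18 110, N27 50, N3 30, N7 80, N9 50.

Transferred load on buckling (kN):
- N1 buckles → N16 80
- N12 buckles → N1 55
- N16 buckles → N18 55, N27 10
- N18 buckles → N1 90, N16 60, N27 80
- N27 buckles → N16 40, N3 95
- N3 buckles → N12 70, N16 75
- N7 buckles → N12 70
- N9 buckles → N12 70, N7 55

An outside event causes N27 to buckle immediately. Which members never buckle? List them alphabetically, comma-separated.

Round 1 — N27 buckles (initial).
  N16: +40 → 40 ≥ 30
  N3: +95 → 95 ≥ 30
Round 2 — N16, N3 buckle.
  N12: +70 → 70 ≥ 70
  N18: +55 → 55 < 110
Round 3 — N12 buckles.
  N1: +55 → 55 ≥ 50
Round 4 — N1 buckles.
No further bucklings.

N18, N7, N9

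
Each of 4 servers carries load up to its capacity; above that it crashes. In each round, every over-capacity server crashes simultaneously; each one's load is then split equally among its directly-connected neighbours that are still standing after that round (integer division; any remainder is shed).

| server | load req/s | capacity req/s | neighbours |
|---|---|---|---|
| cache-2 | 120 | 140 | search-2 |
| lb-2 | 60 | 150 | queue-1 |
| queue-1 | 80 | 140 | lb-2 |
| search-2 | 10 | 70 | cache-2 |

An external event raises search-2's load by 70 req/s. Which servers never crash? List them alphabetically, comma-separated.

lb-2, queue-1

Round 1 — search-2 at 80 > 70. search-2 crashes.
  search-2 sheds 80 req/s to cache-2: 80 each.
    cache-2: 120+80 = 200 > 140
Round 2 — cache-2 crashes.
  cache-2 sheds 200 req/s: no online neighbours, lost.
No further crashes.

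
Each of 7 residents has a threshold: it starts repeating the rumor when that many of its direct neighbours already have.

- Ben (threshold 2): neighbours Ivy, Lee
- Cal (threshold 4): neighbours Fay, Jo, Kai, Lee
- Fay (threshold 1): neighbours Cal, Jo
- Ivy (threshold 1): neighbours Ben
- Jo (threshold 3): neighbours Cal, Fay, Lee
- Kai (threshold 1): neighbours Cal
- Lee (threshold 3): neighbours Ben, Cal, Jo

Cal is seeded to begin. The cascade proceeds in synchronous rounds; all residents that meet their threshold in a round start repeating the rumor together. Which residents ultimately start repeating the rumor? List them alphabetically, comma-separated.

Cal, Fay, Kai

Round 1 — Cal starts repeating the rumor (initial).
Round 2 — checking thresholds:
  Fay: 1 of 2 neighbours ≥ 1, starts repeating the rumor.
  Jo: 1 of 3 neighbours < 3, not yet.
  Kai: 1 of 1 neighbours ≥ 1, starts repeating the rumor.
  Lee: 1 of 3 neighbours < 3, not yet.
Round 3 — no new spreads; cascade stops.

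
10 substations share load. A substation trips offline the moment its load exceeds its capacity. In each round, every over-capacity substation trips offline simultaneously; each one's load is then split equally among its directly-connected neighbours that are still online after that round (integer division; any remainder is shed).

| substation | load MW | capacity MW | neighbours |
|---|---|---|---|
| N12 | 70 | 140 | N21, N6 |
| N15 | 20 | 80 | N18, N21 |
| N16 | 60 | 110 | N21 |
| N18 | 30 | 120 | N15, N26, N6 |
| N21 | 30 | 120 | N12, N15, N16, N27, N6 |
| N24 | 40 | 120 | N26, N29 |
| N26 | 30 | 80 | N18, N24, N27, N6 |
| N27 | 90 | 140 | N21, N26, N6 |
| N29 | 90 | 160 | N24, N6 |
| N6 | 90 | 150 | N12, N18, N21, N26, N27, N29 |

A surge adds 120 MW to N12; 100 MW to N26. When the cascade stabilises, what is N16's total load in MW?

101

Round 1 — N12 at 190 > 140; N26 at 130 > 80. N12, N26 trip offline.
  N12 sheds 190 MW to N21, N6: 95 each.
    N21: 30+95 = 125 > 120
    N6: 90+95 = 185 > 150
  N26 sheds 130 MW to N18, N24, N27, N6: 32 each (2 lost).
    N18: 30+32 = 62 ≤ 120
    N24: 40+32 = 72 ≤ 120
    N27: 90+32 = 122 ≤ 140
    N6: 185+32 = 217 > 150
Round 2 — N21, N6 trip offline.
  N21 sheds 125 MW to N15, N16, N27: 41 each (2 lost).
    N15: 20+41 = 61 ≤ 80
    N16: 60+41 = 101 ≤ 110
    N27: 122+41 = 163 > 140
  N6 sheds 217 MW to N18, N27, N29: 72 each (1 lost).
    N18: 62+72 = 134 > 120
    N27: 163+72 = 235 > 140
    N29: 90+72 = 162 > 160
Round 3 — N18, N27, N29 trip offline.
  N18 sheds 134 MW to N15: 134 each.
    N15: 61+134 = 195 > 80
  N27 sheds 235 MW: no online neighbours, lost.
  N29 sheds 162 MW to N24: 162 each.
    N24: 72+162 = 234 > 120
Round 4 — N15, N24 trip offline.
  N15 sheds 195 MW: no online neighbours, lost.
  N24 sheds 234 MW: no online neighbours, lost.
No further trips.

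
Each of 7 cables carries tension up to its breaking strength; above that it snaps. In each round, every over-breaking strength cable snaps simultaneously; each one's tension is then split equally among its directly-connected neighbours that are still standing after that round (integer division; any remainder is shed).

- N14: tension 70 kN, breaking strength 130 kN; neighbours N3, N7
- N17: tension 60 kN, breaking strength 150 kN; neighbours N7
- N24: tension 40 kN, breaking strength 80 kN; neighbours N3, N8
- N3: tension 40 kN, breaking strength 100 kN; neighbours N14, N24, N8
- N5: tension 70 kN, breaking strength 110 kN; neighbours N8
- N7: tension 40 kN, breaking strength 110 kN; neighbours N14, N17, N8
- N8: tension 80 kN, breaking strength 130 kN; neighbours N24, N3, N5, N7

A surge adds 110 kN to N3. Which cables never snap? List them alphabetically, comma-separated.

Round 1 — N3 at 150 > 100. N3 snaps.
  N3 sheds 150 kN to N14, N24, N8: 50 each.
    N14: 70+50 = 120 ≤ 130
    N24: 40+50 = 90 > 80
    N8: 80+50 = 130 ≤ 130
Round 2 — N24 snaps.
  N24 sheds 90 kN to N8: 90 each.
    N8: 130+90 = 220 > 130
Round 3 — N8 snaps.
  N8 sheds 220 kN to N5, N7: 110 each.
    N5: 70+110 = 180 > 110
    N7: 40+110 = 150 > 110
Round 4 — N5, N7 snap.
  N5 sheds 180 kN: no online neighbours, lost.
  N7 sheds 150 kN to N14, N17: 75 each.
    N14: 120+75 = 195 > 130
    N17: 60+75 = 135 ≤ 150
Round 5 — N14 snaps.
  N14 sheds 195 kN: no online neighbours, lost.
No further breaks.

N17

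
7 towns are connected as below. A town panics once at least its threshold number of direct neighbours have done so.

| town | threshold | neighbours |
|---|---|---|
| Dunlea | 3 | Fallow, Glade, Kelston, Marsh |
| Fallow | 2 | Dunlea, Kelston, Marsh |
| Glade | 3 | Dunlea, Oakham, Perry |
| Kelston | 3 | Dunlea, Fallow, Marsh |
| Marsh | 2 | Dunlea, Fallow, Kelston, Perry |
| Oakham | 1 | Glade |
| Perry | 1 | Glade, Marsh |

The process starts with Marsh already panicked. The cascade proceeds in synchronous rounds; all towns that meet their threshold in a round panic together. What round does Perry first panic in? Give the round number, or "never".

2

Round 1 — Marsh panics (initial).
Round 2 — checking thresholds:
  Dunlea: 1 of 4 neighbours < 3, below threshold.
  Fallow: 1 of 3 neighbours < 2, below threshold.
  Kelston: 1 of 3 neighbours < 3, below threshold.
  Perry: 1 of 2 neighbours ≥ 1, panics.
Round 3 — no new panics; cascade stops.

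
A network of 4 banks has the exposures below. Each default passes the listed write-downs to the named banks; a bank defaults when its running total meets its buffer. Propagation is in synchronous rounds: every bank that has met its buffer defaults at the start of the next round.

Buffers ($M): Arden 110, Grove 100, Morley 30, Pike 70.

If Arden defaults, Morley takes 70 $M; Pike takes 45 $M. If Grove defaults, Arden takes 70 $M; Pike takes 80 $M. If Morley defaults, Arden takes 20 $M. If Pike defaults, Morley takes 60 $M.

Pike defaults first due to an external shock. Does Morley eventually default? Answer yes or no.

yes

Round 1 — Pike defaults (initial).
  Morley: +60 → 60 ≥ 30
Round 2 — Morley defaults.
  Arden: +20 → 20 < 110
No further defaults.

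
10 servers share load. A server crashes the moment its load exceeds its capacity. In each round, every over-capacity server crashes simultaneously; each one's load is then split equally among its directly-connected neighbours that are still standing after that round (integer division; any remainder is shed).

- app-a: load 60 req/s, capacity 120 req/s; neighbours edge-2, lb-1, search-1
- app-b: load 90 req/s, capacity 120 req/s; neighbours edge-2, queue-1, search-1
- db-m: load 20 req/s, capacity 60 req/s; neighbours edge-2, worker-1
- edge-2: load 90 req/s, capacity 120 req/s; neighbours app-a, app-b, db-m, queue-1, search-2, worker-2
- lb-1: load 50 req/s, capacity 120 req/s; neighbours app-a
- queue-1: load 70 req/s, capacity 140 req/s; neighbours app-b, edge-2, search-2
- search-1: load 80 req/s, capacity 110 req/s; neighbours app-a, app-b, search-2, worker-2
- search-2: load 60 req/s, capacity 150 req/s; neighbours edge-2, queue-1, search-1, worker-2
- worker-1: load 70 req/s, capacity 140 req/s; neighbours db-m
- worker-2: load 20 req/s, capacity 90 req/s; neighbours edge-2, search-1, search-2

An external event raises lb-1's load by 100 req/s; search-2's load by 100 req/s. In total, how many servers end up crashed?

8

Round 1 — lb-1 at 150 > 120; search-2 at 160 > 150. lb-1, search-2 crash.
  lb-1 sheds 150 req/s to app-a: 150 each.
    app-a: 60+150 = 210 > 120
  search-2 sheds 160 req/s to edge-2, queue-1, search-1, worker-2: 40 each.
    edge-2: 90+40 = 130 > 120
    queue-1: 70+40 = 110 ≤ 140
    search-1: 80+40 = 120 > 110
    worker-2: 20+40 = 60 ≤ 90
Round 2 — app-a, edge-2, search-1 crash.
  app-a sheds 210 req/s: no online neighbours, lost.
  edge-2 sheds 130 req/s to app-b, db-m, queue-1, worker-2: 32 each (2 lost).
    app-b: 90+32 = 122 > 120
    db-m: 20+32 = 52 ≤ 60
    queue-1: 110+32 = 142 > 140
    worker-2: 60+32 = 92 > 90
  search-1 sheds 120 req/s to app-b, worker-2: 60 each.
    app-b: 122+60 = 182 > 120
    worker-2: 92+60 = 152 > 90
Round 3 — app-b, queue-1, worker-2 crash.
  app-b sheds 182 req/s: no online neighbours, lost.
  queue-1 sheds 142 req/s: no online neighbours, lost.
  worker-2 sheds 152 req/s: no online neighbours, lost.
No further crashes.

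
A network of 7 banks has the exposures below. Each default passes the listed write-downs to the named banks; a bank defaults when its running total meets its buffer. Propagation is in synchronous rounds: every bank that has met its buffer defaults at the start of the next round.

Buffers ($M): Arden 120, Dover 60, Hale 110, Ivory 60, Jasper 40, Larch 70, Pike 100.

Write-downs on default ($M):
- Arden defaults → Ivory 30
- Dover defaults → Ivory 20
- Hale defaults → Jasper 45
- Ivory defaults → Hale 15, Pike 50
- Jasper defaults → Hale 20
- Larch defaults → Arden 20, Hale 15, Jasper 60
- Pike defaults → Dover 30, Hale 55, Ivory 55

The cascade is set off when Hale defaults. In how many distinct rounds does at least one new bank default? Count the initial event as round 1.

Round 1 — Hale defaults (initial).
  Jasper: +45 → 45 ≥ 40
Round 2 — Jasper defaults.
No further defaults.

2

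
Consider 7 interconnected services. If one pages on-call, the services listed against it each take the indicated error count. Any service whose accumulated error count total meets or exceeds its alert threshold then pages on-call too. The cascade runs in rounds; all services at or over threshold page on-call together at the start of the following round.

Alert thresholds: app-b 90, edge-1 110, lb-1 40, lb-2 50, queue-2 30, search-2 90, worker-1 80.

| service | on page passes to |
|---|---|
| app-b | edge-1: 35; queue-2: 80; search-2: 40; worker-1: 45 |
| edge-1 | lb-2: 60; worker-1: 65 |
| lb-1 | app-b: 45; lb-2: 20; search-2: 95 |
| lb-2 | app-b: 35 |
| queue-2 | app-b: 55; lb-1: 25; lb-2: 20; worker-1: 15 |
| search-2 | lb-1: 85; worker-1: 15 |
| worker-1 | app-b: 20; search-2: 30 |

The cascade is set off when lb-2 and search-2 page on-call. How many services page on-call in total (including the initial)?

Round 1 — lb-2, search-2 page on-call (initial).
  app-b: +35 → 35 < 90
  lb-1: +85 → 85 ≥ 40
  worker-1: +15 → 15 < 80
Round 2 — lb-1 pages on-call.
  app-b: +45 → 80 < 90
No further pages.

3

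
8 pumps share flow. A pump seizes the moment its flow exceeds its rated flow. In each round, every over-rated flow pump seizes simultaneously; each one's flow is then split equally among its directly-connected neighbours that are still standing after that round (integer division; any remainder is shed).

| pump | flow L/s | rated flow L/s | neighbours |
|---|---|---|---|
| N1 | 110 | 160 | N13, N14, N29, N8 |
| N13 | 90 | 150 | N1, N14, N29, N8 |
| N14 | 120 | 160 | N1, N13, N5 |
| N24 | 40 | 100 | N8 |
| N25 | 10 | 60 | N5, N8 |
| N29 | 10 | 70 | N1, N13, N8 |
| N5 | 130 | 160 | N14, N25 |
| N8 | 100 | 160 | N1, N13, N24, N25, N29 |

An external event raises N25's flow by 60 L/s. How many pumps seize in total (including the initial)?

Round 1 — N25 at 70 > 60. N25 seizes.
  N25 sheds 70 L/s to N5, N8: 35 each.
    N5: 130+35 = 165 > 160
    N8: 100+35 = 135 ≤ 160
Round 2 — N5 seizes.
  N5 sheds 165 L/s to N14: 165 each.
    N14: 120+165 = 285 > 160
Round 3 — N14 seizes.
  N14 sheds 285 L/s to N1, N13: 142 each (1 lost).
    N1: 110+142 = 252 > 160
    N13: 90+142 = 232 > 150
Round 4 — N1, N13 seize.
  N1 sheds 252 L/s to N29, N8: 126 each.
    N29: 10+126 = 136 > 70
    N8: 135+126 = 261 > 160
  N13 sheds 232 L/s to N29, N8: 116 each.
    N29: 136+116 = 252 > 70
    N8: 261+116 = 377 > 160
Round 5 — N29, N8 seize.
  N29 sheds 252 L/s: no online neighbours, lost.
  N8 sheds 377 L/s to N24: 377 each.
    N24: 40+377 = 417 > 100
Round 6 — N24 seizes.
  N24 sheds 417 L/s: no online neighbours, lost.
No further seizures.

8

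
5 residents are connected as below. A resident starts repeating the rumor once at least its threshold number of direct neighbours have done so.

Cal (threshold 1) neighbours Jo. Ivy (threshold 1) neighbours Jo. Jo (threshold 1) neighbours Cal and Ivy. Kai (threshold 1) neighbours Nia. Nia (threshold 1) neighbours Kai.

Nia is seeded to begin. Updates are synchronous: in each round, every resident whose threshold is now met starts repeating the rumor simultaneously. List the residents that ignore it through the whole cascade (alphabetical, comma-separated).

Cal, Ivy, Jo

Round 1 — Nia starts repeating the rumor (initial).
Round 2 — checking thresholds:
  Kai: 1 of 1 neighbours ≥ 1, starts repeating the rumor.
Round 3 — no new spreads; cascade stops.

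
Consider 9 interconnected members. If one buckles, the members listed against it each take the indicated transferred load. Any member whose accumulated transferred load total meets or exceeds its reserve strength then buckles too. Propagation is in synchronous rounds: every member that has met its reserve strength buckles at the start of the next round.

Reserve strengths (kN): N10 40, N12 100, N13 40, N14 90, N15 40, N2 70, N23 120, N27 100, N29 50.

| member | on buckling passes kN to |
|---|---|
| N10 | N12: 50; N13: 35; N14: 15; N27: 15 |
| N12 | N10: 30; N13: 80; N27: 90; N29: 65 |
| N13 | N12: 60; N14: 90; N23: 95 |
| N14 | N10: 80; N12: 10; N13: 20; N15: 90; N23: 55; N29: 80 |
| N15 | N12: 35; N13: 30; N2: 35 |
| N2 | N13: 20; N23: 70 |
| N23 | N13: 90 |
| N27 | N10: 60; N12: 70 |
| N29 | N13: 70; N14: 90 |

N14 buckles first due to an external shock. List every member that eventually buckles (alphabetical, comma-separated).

N10, N12, N13, N14, N15, N23, N27, N29

Round 1 — N14 buckles (initial).
  N10: +80 → 80 ≥ 40
  N12: +10 → 10 < 100
  N13: +20 → 20 < 40
  N15: +90 → 90 ≥ 40
  N23: +55 → 55 < 120
  N29: +80 → 80 ≥ 50
Round 2 — N10, N15, N29 buckle.
  N12: +50+35 → 95 < 100
  N13: +35+30+70 → 155 ≥ 40
  N2: +35 → 35 < 70
  N27: +15 → 15 < 100
Round 3 — N13 buckles.
  N12: +60 → 155 ≥ 100
  N23: +95 → 150 ≥ 120
Round 4 — N12, N23 buckle.
  N27: +90 → 105 ≥ 100
Round 5 — N27 buckles.
No further bucklings.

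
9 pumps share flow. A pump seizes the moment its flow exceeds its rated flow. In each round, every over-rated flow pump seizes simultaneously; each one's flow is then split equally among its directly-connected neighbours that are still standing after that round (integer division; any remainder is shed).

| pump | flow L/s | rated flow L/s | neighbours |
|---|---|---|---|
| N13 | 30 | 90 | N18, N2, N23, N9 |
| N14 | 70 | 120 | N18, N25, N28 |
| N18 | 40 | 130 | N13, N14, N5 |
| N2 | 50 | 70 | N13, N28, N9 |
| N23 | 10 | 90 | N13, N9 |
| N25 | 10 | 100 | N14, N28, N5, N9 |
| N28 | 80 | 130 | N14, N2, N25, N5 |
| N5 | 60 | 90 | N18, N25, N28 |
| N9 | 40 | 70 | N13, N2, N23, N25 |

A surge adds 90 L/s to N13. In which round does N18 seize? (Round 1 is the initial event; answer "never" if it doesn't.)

Round 1 — N13 at 120 > 90. N13 seizes.
  N13 sheds 120 L/s to N18, N2, N23, N9: 30 each.
    N18: 40+30 = 70 ≤ 130
    N2: 50+30 = 80 > 70
    N23: 10+30 = 40 ≤ 90
    N9: 40+30 = 70 ≤ 70
Round 2 — N2 seizes.
  N2 sheds 80 L/s to N28, N9: 40 each.
    N28: 80+40 = 120 ≤ 130
    N9: 70+40 = 110 > 70
Round 3 — N9 seizes.
  N9 sheds 110 L/s to N23, N25: 55 each.
    N23: 40+55 = 95 > 90
    N25: 10+55 = 65 ≤ 100
Round 4 — N23 seizes.
  N23 sheds 95 L/s: no online neighbours, lost.
No further seizures.

never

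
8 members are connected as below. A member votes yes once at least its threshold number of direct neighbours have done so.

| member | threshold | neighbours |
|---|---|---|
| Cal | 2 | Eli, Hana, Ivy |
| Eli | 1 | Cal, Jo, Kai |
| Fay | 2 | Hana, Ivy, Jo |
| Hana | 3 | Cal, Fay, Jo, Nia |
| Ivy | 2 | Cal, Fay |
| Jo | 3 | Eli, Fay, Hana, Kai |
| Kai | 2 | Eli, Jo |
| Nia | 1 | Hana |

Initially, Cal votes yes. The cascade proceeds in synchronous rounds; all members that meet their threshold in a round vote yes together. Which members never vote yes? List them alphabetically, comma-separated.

Fay, Hana, Ivy, Jo, Kai, Nia

Round 1 — Cal votes yes (initial).
Round 2 — checking thresholds:
  Eli: 1 of 3 neighbours ≥ 1, votes yes.
  Hana: 1 of 4 neighbours < 3, holds.
  Ivy: 1 of 2 neighbours < 2, holds.
Round 3 — no new yes votes; cascade stops.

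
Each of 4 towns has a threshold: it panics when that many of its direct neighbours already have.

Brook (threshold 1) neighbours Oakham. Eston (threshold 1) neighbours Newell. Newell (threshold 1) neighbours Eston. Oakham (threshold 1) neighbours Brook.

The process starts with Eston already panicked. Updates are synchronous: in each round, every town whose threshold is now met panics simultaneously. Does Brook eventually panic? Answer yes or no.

no

Round 1 — Eston panics (initial).
Round 2 — checking thresholds:
  Newell: 1 of 1 neighbours ≥ 1, panics.
Round 3 — no new panics; cascade stops.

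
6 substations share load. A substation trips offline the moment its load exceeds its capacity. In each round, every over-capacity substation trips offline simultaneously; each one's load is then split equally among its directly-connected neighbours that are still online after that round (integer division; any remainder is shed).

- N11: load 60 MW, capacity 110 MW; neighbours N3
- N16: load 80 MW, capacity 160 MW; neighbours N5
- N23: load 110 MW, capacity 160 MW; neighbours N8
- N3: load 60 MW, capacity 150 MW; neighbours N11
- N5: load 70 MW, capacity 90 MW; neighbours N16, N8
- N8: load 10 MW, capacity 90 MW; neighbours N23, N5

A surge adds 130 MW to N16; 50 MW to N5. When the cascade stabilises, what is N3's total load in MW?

60

Round 1 — N16 at 210 > 160; N5 at 120 > 90. N16, N5 trip offline.
  N16 sheds 210 MW: no online neighbours, lost.
  N5 sheds 120 MW to N8: 120 each.
    N8: 10+120 = 130 > 90
Round 2 — N8 trips offline.
  N8 sheds 130 MW to N23: 130 each.
    N23: 110+130 = 240 > 160
Round 3 — N23 trips offline.
  N23 sheds 240 MW: no online neighbours, lost.
No further trips.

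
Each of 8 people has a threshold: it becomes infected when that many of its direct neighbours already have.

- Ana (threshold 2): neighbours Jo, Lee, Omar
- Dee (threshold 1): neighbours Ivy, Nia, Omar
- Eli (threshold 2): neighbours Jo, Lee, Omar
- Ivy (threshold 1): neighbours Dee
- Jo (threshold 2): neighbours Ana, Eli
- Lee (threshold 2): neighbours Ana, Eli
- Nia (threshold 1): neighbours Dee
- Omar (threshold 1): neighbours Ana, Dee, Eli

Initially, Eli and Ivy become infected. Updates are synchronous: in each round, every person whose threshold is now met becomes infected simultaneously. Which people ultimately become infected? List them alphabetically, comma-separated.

Dee, Eli, Ivy, Nia, Omar

Round 1 — Eli, Ivy become infected (initial).
Round 2 — checking thresholds:
  Dee: 1 of 3 neighbours ≥ 1, becomes infected.
  Jo: 1 of 2 neighbours < 2, holds.
  Lee: 1 of 2 neighbours < 2, holds.
  Omar: 1 of 3 neighbours ≥ 1, becomes infected.
Round 3 — checking thresholds:
  Ana: 1 of 3 neighbours < 2, holds.
  Jo: 1 of 2 neighbours < 2, holds.
  Lee: 1 of 2 neighbours < 2, holds.
  Nia: 1 of 1 neighbours ≥ 1, becomes infected.
Round 4 — no new infections; cascade stops.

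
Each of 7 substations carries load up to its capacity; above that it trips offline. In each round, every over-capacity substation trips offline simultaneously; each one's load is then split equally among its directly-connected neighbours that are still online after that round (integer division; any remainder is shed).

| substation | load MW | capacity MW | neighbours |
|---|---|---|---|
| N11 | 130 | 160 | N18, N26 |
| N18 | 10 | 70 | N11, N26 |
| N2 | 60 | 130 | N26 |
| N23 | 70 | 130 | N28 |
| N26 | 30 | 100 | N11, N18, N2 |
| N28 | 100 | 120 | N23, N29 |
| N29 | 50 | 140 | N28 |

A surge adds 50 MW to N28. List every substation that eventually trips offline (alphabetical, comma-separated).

Round 1 — N28 at 150 > 120. N28 trips offline.
  N28 sheds 150 MW to N23, N29: 75 each.
    N23: 70+75 = 145 > 130
    N29: 50+75 = 125 ≤ 140
Round 2 — N23 trips offline.
  N23 sheds 145 MW: no online neighbours, lost.
No further trips.

N23, N28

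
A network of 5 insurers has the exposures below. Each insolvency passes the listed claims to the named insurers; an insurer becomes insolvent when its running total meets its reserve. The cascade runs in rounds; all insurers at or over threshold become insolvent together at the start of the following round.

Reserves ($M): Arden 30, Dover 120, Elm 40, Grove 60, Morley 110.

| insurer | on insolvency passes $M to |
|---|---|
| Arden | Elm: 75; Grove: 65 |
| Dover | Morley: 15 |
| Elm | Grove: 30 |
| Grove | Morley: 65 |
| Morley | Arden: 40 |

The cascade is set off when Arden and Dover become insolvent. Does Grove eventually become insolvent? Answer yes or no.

Round 1 — Arden, Dover become insolvent (initial).
  Elm: +75 → 75 ≥ 40
  Grove: +65 → 65 ≥ 60
  Morley: +15 → 15 < 110
Round 2 — Elm, Grove become insolvent.
  Morley: +65 → 80 < 110
No further insolvencies.

yes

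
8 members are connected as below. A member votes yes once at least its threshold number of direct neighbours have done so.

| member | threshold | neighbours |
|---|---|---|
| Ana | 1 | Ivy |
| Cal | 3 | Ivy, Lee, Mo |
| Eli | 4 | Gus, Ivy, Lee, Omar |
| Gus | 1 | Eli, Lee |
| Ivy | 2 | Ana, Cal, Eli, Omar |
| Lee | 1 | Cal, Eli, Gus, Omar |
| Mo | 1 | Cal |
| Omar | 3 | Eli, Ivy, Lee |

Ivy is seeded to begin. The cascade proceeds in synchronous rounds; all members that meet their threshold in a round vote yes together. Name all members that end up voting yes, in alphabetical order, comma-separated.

Ana, Ivy

Round 1 — Ivy votes yes (initial).
Round 2 — checking thresholds:
  Ana: 1 of 1 neighbours ≥ 1, votes yes.
  Cal: 1 of 3 neighbours < 3, below threshold.
  Eli: 1 of 4 neighbours < 4, below threshold.
  Omar: 1 of 3 neighbours < 3, below threshold.
Round 3 — no new yes votes; cascade stops.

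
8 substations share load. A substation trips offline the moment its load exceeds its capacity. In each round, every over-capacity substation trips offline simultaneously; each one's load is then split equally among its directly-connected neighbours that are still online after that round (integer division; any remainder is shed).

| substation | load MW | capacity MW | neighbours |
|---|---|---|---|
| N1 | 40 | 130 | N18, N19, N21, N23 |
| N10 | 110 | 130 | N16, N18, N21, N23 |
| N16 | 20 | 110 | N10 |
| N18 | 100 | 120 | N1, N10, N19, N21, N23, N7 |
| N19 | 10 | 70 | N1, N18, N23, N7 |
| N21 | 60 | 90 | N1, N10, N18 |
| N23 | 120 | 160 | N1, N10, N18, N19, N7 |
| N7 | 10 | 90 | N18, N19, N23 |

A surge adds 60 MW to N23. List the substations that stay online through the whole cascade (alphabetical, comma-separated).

N16

Round 1 — N23 at 180 > 160. N23 trips offline.
  N23 sheds 180 MW to N1, N10, N18, N19, N7: 36 each.
    N1: 40+36 = 76 ≤ 130
    N10: 110+36 = 146 > 130
    N18: 100+36 = 136 > 120
    N19: 10+36 = 46 ≤ 70
    N7: 10+36 = 46 ≤ 90
Round 2 — N10, N18 trip offline.
  N10 sheds 146 MW to N16, N21: 73 each.
    N16: 20+73 = 93 ≤ 110
    N21: 60+73 = 133 > 90
  N18 sheds 136 MW to N1, N19, N21, N7: 34 each.
    N1: 76+34 = 110 ≤ 130
    N19: 46+34 = 80 > 70
    N21: 133+34 = 167 > 90
    N7: 46+34 = 80 ≤ 90
Round 3 — N19, N21 trip offline.
  N19 sheds 80 MW to N1, N7: 40 each.
    N1: 110+40 = 150 > 130
    N7: 80+40 = 120 > 90
  N21 sheds 167 MW to N1: 167 each.
    N1: 150+167 = 317 > 130
Round 4 — N1, N7 trip offline.
  N1 sheds 317 MW: no online neighbours, lost.
  N7 sheds 120 MW: no online neighbours, lost.
No further trips.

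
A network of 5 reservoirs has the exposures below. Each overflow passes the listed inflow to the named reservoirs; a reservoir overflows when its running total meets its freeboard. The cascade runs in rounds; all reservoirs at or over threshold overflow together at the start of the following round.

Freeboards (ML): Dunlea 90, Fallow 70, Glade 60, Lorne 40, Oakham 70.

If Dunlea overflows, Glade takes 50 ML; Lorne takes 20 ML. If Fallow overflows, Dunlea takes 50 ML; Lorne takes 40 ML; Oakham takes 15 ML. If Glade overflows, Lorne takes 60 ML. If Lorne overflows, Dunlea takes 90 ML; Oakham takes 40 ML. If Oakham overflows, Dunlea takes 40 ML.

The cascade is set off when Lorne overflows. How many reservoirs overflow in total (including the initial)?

Round 1 — Lorne overflows (initial).
  Dunlea: +90 → 90 ≥ 90
  Oakham: +40 → 40 < 70
Round 2 — Dunlea overflows.
  Glade: +50 → 50 < 60
No further overflows.

2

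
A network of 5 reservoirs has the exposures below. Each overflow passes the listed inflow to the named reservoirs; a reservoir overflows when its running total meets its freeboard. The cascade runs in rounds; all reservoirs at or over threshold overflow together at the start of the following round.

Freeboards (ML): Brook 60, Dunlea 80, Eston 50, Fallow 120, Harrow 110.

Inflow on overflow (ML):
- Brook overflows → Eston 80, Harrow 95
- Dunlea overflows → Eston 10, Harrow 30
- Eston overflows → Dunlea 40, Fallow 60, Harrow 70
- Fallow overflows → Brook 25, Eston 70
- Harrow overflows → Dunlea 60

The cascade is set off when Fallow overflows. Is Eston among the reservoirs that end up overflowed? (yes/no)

yes

Round 1 — Fallow overflows (initial).
  Brook: +25 → 25 < 60
  Eston: +70 → 70 ≥ 50
Round 2 — Eston overflows.
  Dunlea: +40 → 40 < 80
  Harrow: +70 → 70 < 110
No further overflows.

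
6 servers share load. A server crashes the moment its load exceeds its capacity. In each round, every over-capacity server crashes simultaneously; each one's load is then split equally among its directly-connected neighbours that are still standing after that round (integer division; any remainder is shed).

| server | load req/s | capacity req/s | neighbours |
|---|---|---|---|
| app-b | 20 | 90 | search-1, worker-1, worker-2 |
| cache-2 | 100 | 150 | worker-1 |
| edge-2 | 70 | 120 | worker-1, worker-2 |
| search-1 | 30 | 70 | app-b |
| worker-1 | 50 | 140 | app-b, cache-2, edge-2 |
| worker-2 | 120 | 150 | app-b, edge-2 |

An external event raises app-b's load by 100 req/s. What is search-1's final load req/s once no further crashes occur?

Round 1 — app-b at 120 > 90. app-b crashes.
  app-b sheds 120 req/s to search-1, worker-1, worker-2: 40 each.
    search-1: 30+40 = 70 ≤ 70
    worker-1: 50+40 = 90 ≤ 140
    worker-2: 120+40 = 160 > 150
Round 2 — worker-2 crashes.
  worker-2 sheds 160 req/s to edge-2: 160 each.
    edge-2: 70+160 = 230 > 120
Round 3 — edge-2 crashes.
  edge-2 sheds 230 req/s to worker-1: 230 each.
    worker-1: 90+230 = 320 > 140
Round 4 — worker-1 crashes.
  worker-1 sheds 320 req/s to cache-2: 320 each.
    cache-2: 100+320 = 420 > 150
Round 5 — cache-2 crashes.
  cache-2 sheds 420 req/s: no online neighbours, lost.
No further crashes.

70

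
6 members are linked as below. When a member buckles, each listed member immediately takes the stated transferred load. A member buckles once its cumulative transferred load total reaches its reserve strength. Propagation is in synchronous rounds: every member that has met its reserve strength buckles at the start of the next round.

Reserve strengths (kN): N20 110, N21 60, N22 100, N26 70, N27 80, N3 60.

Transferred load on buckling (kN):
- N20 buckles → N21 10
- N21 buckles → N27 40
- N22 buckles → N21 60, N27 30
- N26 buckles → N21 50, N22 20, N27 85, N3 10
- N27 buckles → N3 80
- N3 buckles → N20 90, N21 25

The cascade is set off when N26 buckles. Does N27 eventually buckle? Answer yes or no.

yes

Round 1 — N26 buckles (initial).
  N21: +50 → 50 < 60
  N22: +20 → 20 < 100
  N27: +85 → 85 ≥ 80
  N3: +10 → 10 < 60
Round 2 — N27 buckles.
  N3: +80 → 90 ≥ 60
Round 3 — N3 buckles.
  N20: +90 → 90 < 110
  N21: +25 → 75 ≥ 60
Round 4 — N21 buckles.
No further bucklings.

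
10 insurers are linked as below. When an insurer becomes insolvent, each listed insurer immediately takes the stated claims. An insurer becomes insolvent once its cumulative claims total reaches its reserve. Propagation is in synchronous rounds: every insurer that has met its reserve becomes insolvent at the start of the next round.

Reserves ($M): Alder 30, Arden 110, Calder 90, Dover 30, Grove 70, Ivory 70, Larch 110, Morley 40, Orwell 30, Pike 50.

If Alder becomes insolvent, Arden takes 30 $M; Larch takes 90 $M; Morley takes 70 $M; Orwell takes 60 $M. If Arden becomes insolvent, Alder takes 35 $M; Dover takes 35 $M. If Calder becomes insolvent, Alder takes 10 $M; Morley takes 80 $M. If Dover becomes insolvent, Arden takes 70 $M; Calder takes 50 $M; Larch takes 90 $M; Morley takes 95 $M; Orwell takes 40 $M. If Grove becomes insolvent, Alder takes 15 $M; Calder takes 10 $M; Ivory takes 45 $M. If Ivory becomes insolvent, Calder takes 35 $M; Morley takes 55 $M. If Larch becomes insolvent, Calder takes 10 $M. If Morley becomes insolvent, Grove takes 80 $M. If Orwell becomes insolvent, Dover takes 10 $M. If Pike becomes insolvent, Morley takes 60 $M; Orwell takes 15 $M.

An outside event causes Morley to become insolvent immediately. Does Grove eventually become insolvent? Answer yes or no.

yes

Round 1 — Morley becomes insolvent (initial).
  Grove: +80 → 80 ≥ 70
Round 2 — Grove becomes insolvent.
  Alder: +15 → 15 < 30
  Calder: +10 → 10 < 90
  Ivory: +45 → 45 < 70
No further insolvencies.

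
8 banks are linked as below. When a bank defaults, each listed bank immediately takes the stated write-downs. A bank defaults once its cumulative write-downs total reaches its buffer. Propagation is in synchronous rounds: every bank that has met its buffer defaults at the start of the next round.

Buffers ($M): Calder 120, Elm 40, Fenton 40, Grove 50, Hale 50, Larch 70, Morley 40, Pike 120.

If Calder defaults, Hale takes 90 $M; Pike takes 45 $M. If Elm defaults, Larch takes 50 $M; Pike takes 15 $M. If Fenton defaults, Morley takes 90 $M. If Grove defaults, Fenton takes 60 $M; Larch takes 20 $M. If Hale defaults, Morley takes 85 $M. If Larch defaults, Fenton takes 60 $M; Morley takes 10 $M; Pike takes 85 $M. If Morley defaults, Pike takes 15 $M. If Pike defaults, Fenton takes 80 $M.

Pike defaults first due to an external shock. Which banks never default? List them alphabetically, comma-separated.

Round 1 — Pike defaults (initial).
  Fenton: +80 → 80 ≥ 40
Round 2 — Fenton defaults.
  Morley: +90 → 90 ≥ 40
Round 3 — Morley defaults.
No further defaults.

Calder, Elm, Grove, Hale, Larch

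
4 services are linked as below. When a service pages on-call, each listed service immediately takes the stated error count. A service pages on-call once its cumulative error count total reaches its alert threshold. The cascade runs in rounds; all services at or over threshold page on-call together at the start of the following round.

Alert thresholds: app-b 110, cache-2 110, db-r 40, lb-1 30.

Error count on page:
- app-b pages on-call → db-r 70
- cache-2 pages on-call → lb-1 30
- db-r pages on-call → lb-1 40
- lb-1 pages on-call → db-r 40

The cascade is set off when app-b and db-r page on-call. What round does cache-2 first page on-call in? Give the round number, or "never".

Round 1 — app-b, db-r page on-call (initial).
  lb-1: +40 → 40 ≥ 30
Round 2 — lb-1 pages on-call.
No further pages.

never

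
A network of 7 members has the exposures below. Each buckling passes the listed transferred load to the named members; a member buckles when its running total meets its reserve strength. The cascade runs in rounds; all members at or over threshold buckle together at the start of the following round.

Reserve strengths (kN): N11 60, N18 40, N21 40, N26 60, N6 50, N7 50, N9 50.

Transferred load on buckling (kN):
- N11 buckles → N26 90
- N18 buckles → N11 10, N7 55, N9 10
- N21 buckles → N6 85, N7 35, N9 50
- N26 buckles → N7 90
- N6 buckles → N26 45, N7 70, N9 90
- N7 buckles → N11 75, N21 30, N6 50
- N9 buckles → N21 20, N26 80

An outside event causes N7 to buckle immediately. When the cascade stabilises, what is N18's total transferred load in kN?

Round 1 — N7 buckles (initial).
  N11: +75 → 75 ≥ 60
  N21: +30 → 30 < 40
  N6: +50 → 50 ≥ 50
Round 2 — N11, N6 buckle.
  N26: +90+45 → 135 ≥ 60
  N9: +90 → 90 ≥ 50
Round 3 — N26, N9 buckle.
  N21: +20 → 50 ≥ 40
Round 4 — N21 buckles.
No further bucklings.

0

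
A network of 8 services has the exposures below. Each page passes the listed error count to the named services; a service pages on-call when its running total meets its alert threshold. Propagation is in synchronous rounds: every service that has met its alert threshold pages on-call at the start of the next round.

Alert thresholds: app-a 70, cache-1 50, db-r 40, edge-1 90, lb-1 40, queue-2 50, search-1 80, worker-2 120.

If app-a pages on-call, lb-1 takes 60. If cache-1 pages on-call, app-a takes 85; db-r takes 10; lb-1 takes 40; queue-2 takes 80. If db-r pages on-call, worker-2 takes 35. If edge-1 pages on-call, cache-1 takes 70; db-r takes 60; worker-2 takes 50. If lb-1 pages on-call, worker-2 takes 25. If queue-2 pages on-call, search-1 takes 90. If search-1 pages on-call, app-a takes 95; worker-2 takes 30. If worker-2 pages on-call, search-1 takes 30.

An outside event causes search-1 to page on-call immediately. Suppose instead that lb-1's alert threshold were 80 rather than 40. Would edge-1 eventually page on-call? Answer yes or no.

no

With lb-1's alert threshold at 80:
Round 1 — search-1 pages on-call (initial).
  app-a: +95 → 95 ≥ 70
  worker-2: +30 → 30 < 120
Round 2 — app-a pages on-call.
  lb-1: +60 → 60 < 80
No further pages.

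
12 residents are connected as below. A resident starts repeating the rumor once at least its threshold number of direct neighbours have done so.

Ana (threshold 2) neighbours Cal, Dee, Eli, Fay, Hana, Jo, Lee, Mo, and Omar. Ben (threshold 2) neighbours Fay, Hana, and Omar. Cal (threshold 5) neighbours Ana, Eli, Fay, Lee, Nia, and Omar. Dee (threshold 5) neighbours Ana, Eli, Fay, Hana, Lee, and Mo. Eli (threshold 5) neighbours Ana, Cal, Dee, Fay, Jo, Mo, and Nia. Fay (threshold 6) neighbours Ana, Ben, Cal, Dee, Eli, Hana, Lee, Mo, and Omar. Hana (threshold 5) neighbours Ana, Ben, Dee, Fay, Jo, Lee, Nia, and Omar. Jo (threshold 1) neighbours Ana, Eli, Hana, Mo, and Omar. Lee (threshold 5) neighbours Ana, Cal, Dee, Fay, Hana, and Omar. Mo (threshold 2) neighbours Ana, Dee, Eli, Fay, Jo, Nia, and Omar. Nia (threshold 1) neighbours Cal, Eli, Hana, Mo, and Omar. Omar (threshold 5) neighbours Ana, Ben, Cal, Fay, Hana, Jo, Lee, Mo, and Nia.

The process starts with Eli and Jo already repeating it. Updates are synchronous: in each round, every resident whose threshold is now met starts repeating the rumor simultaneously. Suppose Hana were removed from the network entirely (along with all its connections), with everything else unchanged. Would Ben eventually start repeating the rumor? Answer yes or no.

With Hana removed:
Round 1 — Eli, Jo start repeating the rumor (initial).
Round 2 — checking thresholds:
  Ana: 2 of 8 neighbours ≥ 2, starts repeating the rumor.
  Cal: 1 of 6 neighbours < 5, below threshold.
  Dee: 1 of 5 neighbours < 5, below threshold.
  Fay: 1 of 8 neighbours < 6, below threshold.
  Mo: 2 of 7 neighbours ≥ 2, starts repeating the rumor.
  Nia: 1 of 4 neighbours ≥ 1, starts repeating the rumor.
  Omar: 1 of 8 neighbours < 5, below threshold.
Round 3 — no new spreads; cascade stops.

no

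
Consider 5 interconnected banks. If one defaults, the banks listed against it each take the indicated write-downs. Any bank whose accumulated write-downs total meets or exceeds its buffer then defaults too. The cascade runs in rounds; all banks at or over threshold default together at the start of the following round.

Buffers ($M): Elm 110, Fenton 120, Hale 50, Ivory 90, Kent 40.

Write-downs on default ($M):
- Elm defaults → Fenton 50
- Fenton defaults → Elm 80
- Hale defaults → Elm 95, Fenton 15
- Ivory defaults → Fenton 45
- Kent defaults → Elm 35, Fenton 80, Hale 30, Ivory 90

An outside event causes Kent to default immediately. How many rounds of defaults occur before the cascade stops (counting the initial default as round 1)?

Round 1 — Kent defaults (initial).
  Elm: +35 → 35 < 110
  Fenton: +80 → 80 < 120
  Hale: +30 → 30 < 50
  Ivory: +90 → 90 ≥ 90
Round 2 — Ivory defaults.
  Fenton: +45 → 125 ≥ 120
Round 3 — Fenton defaults.
  Elm: +80 → 115 ≥ 110
Round 4 — Elm defaults.
No further defaults.

4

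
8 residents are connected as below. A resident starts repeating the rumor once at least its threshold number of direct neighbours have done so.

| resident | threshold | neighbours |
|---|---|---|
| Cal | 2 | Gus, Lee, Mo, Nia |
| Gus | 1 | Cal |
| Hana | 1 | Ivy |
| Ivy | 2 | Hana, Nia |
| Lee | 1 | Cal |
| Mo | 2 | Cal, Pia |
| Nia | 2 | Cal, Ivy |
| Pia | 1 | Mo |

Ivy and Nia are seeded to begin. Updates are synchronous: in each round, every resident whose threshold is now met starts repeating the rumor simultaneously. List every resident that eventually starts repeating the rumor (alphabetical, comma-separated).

Hana, Ivy, Nia

Round 1 — Ivy, Nia start repeating the rumor (initial).
Round 2 — checking thresholds:
  Cal: 1 of 4 neighbours < 2, not yet.
  Hana: 1 of 1 neighbours ≥ 1, starts repeating the rumor.
Round 3 — no new spreads; cascade stops.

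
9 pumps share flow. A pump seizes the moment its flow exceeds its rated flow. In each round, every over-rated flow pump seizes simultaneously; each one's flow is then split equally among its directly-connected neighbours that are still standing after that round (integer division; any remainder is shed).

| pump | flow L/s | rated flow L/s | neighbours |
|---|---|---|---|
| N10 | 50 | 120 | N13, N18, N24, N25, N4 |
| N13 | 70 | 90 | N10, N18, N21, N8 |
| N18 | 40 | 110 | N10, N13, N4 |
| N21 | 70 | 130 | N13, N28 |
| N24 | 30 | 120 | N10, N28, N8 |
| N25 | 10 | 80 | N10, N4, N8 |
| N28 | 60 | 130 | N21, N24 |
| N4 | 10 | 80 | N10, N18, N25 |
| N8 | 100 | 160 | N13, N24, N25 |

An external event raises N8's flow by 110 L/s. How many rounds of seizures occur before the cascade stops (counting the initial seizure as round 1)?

2

Round 1 — N8 at 210 > 160. N8 seizes.
  N8 sheds 210 L/s to N13, N24, N25: 70 each.
    N13: 70+70 = 140 > 90
    N24: 30+70 = 100 ≤ 120
    N25: 10+70 = 80 ≤ 80
Round 2 — N13 seizes.
  N13 sheds 140 L/s to N10, N18, N21: 46 each (2 lost).
    N10: 50+46 = 96 ≤ 120
    N18: 40+46 = 86 ≤ 110
    N21: 70+46 = 116 ≤ 130
No further seizures.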